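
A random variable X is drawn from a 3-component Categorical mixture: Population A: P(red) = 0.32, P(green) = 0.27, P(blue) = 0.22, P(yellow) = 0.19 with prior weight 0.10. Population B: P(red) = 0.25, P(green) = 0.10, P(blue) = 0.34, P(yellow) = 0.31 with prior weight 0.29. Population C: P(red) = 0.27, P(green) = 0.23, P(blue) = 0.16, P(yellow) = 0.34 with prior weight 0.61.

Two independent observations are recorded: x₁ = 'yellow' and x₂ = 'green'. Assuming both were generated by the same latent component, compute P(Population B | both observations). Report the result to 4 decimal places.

0.1454

Apply Bayes' rule: the posterior for each component is proportional to its prior times its likelihood at x.
Since both observations come from the same component, the likelihood for component k is f_k(x₁)·f_k(x₂).
  L_A = [P(yellow | comp) = 0.19] × [0.27] = 0.0513
  L_B = [P(yellow | comp) = 0.31] × [0.1] = 0.031
  L_C = [P(yellow | comp) = 0.34] × [0.23] = 0.0782
Unnormalised posteriors:
  P(Z=A)·L_A = 0.10 × 0.0513 = 0.00513
  P(Z=B)·L_B = 0.29 × 0.031 = 0.00899
  P(Z=C)·L_C = 0.61 × 0.0782 = 0.047702
Denominator: 0.00513 + 0.00899 + 0.047702 = 0.061822
P(Population B | x) = 0.00899 / 0.061822 ≈ 0.1454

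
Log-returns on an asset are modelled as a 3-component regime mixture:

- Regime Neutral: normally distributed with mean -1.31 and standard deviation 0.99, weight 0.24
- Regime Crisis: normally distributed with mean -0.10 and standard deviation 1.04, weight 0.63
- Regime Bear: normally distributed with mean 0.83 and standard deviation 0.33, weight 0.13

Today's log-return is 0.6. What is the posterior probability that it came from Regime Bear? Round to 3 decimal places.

By Bayes' theorem, P(k | x) = π_k f_k(x) / Σ_j π_j f_j(x).
Normal densities:
  L_Neutral = 0.0626636
  L_Crisis = 0.305845
  L_Bear = 0.948229
Multiply by the mixture weights:
  π_Neutral·L_Neutral = 0.24 × 0.0626636 = 0.0150393
  π_Crisis·L_Crisis = 0.63 × 0.305845 = 0.192683
  π_Bear·L_Bear = 0.13 × 0.948229 = 0.12327
Denominator: 0.0150393 + 0.192683 + 0.12327 = 0.330992
Responsibility of Regime Bear: 0.12327 / 0.330992 ≈ 0.372

0.372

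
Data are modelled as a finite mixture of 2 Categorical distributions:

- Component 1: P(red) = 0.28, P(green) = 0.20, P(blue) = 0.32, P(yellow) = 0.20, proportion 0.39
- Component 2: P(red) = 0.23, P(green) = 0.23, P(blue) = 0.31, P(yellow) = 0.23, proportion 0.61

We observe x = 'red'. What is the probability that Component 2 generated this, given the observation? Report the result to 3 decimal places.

0.562

Posterior ∝ prior × likelihood, so P(k | x) ∝ π_k f_k(x); normalise over all components.
Categorical probabilities:
  p_1 = 0.28
  p_2 = 0.23
Multiply by the mixture weights:
  π_1·p_1 = 0.39 × 0.28 = 0.1092
  π_2·p_2 = 0.61 × 0.23 = 0.1403
Evidence: 0.1092 + 0.1403 = 0.2495
P(Component 2 | data) = 0.1403 / 0.2495 ≈ 0.562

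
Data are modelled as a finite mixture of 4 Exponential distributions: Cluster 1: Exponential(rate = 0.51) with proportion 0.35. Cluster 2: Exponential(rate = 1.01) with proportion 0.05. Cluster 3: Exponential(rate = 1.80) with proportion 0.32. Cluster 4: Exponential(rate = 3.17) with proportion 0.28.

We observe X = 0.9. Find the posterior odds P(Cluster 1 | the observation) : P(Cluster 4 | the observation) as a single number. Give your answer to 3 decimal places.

2.204

Only the two components matter; the odds are (π_i f_i(x)) / (π_j f_j(x)).
Evaluate each component's likelihood at the observed value:
  p_1 = 0.51·e^(−0.51·0.9) = 0.51·e^(−0.4590) = 0.322277
  p_2 = 1.01·e^(−1.01·0.9) = 1.01·e^(−0.9090) = 0.406956
  p_3 = 1.80·e^(−1.80·0.9) = 1.80·e^(−1.6200) = 0.356218
  p_4 = 3.17·e^(−3.17·0.9) = 3.17·e^(−2.8530) = 0.182817
Posterior odds = (π_1·p_1) / (π_4·p_4) = (0.35·0.322277) / (0.28·0.182817) = 0.112797 / 0.0511888 ≈ 2.204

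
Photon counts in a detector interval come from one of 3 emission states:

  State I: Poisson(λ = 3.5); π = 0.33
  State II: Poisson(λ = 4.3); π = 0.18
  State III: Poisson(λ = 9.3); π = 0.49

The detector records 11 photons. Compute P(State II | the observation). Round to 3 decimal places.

0.011

P(component k | x) = π_k·f_k(x) / marginal(x), where marginal(x) = Σ_j π_j·f_j(x).
Component likelihoods at x = 11 photons:
  L_I = 0.000730402
  L_II = 0.00315886
  L_III = 0.10309
Unnormalised posteriors:
  π_I·L_I = 0.33 × 0.000730402 = 0.000241033
  π_II·L_II = 0.18 × 0.00315886 = 0.000568596
  π_III·L_III = 0.49 × 0.10309 = 0.0505143
Evidence: 0.000241033 + 0.000568596 + 0.0505143 = 0.0513239
P(State II | 11 photons) ≈ 0.011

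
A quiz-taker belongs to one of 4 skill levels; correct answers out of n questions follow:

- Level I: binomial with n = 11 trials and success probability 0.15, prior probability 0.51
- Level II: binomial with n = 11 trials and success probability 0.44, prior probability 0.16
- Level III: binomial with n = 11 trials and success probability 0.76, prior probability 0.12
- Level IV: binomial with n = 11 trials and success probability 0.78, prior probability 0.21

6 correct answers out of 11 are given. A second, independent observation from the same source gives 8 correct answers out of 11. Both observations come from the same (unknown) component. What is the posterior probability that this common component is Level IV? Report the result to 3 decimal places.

By Bayes' theorem, P(k | x) = w_k f_k(x) / Σ_j w_j f_j(x).
Since both observations come from the same component, the likelihood for component k is f_k(x₁)·f_k(x₂).
  f_I = [C(11,6)·0.15^6·0.85^5 = 462·1.13906e-05·0.443705 = 0.00233499] × [2.59699e-05] = 6.06394e-08
  f_II = [C(11,6)·0.44^6·0.56^5 = 462·0.00725631·0.0550732 = 0.184628] × [0.040707] = 0.00751567
  f_III = [C(11,6)·0.76^6·0.24^5 = 462·0.1927·0.000796262 = 0.0708891] × [0.253879] = 0.0179972
  f_IV = [C(11,6)·0.78^6·0.22^5 = 462·0.2252·0.000515363 = 0.0536195] × [0.240718] = 0.0129072
Unnormalised posteriors:
  w_I·f_I = 0.51 × 6.06394e-08 = 3.09261e-08
  w_II·f_II = 0.16 × 0.00751567 = 0.00120251
  w_III·f_III = 0.12 × 0.0179972 = 0.00215967
  w_IV·f_IV = 0.21 × 0.0129072 = 0.00271051
Evidence: 3.09261e-08 + 0.00120251 + 0.00215967 + 0.00271051 = 0.00607272
So the posterior for Level IV is 0.00271051 / 0.00607272 ≈ 0.446.

0.446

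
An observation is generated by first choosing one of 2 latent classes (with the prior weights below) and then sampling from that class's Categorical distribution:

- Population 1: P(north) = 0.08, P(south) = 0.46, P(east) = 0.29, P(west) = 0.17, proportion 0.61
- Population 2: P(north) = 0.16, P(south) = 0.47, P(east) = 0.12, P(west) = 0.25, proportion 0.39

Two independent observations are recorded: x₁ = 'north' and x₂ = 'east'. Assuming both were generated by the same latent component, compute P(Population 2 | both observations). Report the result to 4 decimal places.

0.3460

The responsibility of component k is π_k f_k(x) divided by Σ_j π_j f_j(x).
Since both observations come from the same component, the likelihood for component k is f_k(x₁)·f_k(x₂).
  f_1 = [0.08] × [0.29] = 0.0232
  f_2 = [0.16] × [0.12] = 0.0192
Prior × likelihood for each component:
  π_1·f_1 = 0.61 × 0.0232 = 0.014152
  π_2·f_2 = 0.39 × 0.0192 = 0.007488
Marginal: 0.014152 + 0.007488 = 0.02164
P(Population 2 | data) = 0.007488 / 0.02164 ≈ 0.3460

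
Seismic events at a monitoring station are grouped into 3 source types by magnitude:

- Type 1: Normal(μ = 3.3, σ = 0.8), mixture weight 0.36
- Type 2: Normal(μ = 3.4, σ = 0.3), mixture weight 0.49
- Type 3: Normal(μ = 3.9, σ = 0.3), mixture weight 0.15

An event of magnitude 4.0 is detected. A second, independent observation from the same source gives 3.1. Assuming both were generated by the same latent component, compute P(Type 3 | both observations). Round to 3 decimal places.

P(component k | x) = π_k·f_k(x) / marginal(x), where marginal(x) = Σ_j π_j·f_j(x).
Since both observations come from the same component, the likelihood for component k is f_k(x₁)·f_k(x₂).
  L_1 = [0.340069] × [0.483335] = 0.164367
  L_2 = [0.17997] × [0.806569] = 0.145158
  L_3 = [1.25794] × [0.0379866] = 0.047785
Unnormalised posteriors:
  π_1·L_1 = 0.36 × 0.164367 = 0.0591722
  π_2·L_2 = 0.49 × 0.145158 = 0.0711275
  π_3·L_3 = 0.15 × 0.047785 = 0.00716776
Denominator: 0.0591722 + 0.0711275 + 0.00716776 = 0.137467
P(Type 3 | x) ≈ 0.052

0.052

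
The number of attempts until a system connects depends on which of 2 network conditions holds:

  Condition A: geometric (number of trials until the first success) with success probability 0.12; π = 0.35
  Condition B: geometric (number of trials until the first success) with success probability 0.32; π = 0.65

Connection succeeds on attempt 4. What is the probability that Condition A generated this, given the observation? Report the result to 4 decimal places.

0.3044

Apply Bayes' rule: the posterior for each component is proportional to its prior times its likelihood at x.
Evaluate each component's likelihood at the observed value:
  L_A = 0.0817766
  L_B = 0.100618
Multiply by the mixture weights:
  π_A·L_A = 0.35 × 0.0817766 = 0.0286218
  π_B·L_B = 0.65 × 0.100618 = 0.0654019
Sum: 0.0286218 + 0.0654019 = 0.0940237
So the posterior for Condition A is 0.0286218 / 0.0940237 ≈ 0.3044.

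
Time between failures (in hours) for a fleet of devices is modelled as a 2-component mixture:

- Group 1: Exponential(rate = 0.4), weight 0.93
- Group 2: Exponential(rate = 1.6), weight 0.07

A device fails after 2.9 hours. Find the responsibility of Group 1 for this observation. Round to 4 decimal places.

P(component k | x) = π_k·f_k(x) / marginal(x), where marginal(x) = Σ_j π_j·f_j(x).
Evaluate each component's likelihood at the observed value:
  p_1 = 0.125394
  p_2 = 0.0154523
Prior × likelihood for each component:
  π_1·p_1 = 0.93 × 0.125394 = 0.116617
  π_2·p_2 = 0.07 × 0.0154523 = 0.00108166
Denominator: 0.116617 + 0.00108166 = 0.117699
So the posterior for Group 1 is 0.116617 / 0.117699 ≈ 0.9908.

0.9908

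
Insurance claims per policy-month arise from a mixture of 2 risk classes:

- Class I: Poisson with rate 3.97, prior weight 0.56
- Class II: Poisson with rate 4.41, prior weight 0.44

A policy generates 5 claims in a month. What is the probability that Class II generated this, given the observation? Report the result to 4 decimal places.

P(component k | x) = π_k·f_k(x) / marginal(x), where marginal(x) = Σ_j π_j·f_j(x).
Component likelihoods at x = 5 claims:
  f_I = 0.155104
  f_II = 0.168956
Multiply by the mixture weights:
  π_I·f_I = 0.56 × 0.155104 = 0.0868581
  π_II·f_II = 0.44 × 0.168956 = 0.0743405
Normaliser: 0.0868581 + 0.0743405 = 0.161199
P(Class II | 5 claims) ≈ 0.4612

0.4612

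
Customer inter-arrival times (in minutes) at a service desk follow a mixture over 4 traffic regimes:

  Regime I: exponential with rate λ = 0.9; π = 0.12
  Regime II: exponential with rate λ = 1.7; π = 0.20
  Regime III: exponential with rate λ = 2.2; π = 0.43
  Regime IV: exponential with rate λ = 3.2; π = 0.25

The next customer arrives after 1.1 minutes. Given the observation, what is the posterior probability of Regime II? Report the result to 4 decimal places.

P(component k | x) = π_k·f_k(x) / marginal(x), where marginal(x) = Σ_j π_j·f_j(x).
Evaluate each component's likelihood at the observed value:
  f_I = 0.9·e^(−0.9·1.1) = 0.9·e^(−0.9900) = 0.334419
  f_II = 1.7·e^(−1.7·1.1) = 1.7·e^(−1.8700) = 0.26201
  f_III = 2.2·e^(−2.2·1.1) = 2.2·e^(−2.4200) = 0.195628
  f_IV = 3.2·e^(−3.2·1.1) = 3.2·e^(−3.5200) = 0.0947182
Weight by the priors:
  π_I·f_I = 0.12 × 0.334419 = 0.0401303
  π_II·f_II = 0.20 × 0.26201 = 0.052402
  π_III·f_III = 0.43 × 0.195628 = 0.0841199
  π_IV·f_IV = 0.25 × 0.0947182 = 0.0236795
Sum: 0.0401303 + 0.052402 + 0.0841199 + 0.0236795 = 0.200332
P(Regime II | x) = 0.052402 / 0.200332 ≈ 0.2616

0.2616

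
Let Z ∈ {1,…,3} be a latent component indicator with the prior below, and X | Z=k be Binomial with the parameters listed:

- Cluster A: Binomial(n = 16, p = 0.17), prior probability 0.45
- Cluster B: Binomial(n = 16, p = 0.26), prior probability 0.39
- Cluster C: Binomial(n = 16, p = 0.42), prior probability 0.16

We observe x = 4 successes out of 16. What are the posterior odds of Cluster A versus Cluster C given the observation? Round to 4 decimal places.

Since P(k|x) ∝ w_k f_k(x), the posterior odds are w_i f_i(x) / (w_j f_j(x)).
Binomial probabilities:
  L_A = C(16,4)·0.17^4·0.83^12 = 1820·0.00083521·0.10689 = 0.162482
  L_B = C(16,4)·0.26^4·0.74^12 = 1820·0.00456976·0.0269638 = 0.224257
  L_C = C(16,4)·0.42^4·0.58^12 = 1820·0.031117·0.00144923 = 0.0820738
Odds = (0.45/0.16) × (0.162482/0.0820738) = 2.8125 × 1.9797 ≈ 5.5679

5.5679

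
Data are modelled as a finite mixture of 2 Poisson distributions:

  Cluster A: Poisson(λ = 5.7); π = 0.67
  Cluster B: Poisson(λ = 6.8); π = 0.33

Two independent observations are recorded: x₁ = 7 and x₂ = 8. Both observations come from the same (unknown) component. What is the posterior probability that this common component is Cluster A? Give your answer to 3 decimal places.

0.565

P(component k | x) = w_k·f_k(x) / marginal(x), where marginal(x) = Σ_j w_j·f_j(x).
Since both observations come from the same component, the likelihood for component k is f_k(x₁)·f_k(x₂).
  f_A = [0.129782] × [0.0924698] = 0.0120009
  f_B = [0.148569] × [0.126284] = 0.0187619
Multiply by the mixture weights:
  w_A·f_A = 0.67 × 0.0120009 = 0.00804062
  w_B·f_B = 0.33 × 0.0187619 = 0.00619144
Denominator: 0.00804062 + 0.00619144 = 0.0142321
Responsibility of Cluster A: 0.00804062 / 0.0142321 ≈ 0.565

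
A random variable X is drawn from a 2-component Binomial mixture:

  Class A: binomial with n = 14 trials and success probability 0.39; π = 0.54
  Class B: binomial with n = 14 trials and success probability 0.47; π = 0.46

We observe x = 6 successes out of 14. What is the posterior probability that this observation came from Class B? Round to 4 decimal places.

The responsibility of component k is w_k f_k(x) divided by Σ_j w_j f_j(x).
Binomial probabilities:
  f_A = C(14,6)·0.39^6·0.61^8 = 3003·0.00351874·0.0191707 = 0.202573
  f_B = C(14,6)·0.47^6·0.53^8 = 3003·0.0107792·0.00622597 = 0.201535
Weight by the priors:
  w_A·f_A = 0.54 × 0.202573 = 0.109389
  w_B·f_B = 0.46 × 0.201535 = 0.0927059
Denominator: 0.109389 + 0.0927059 = 0.202095
P(Class B | 6 successes out of 14) ≈ 0.4587

0.4587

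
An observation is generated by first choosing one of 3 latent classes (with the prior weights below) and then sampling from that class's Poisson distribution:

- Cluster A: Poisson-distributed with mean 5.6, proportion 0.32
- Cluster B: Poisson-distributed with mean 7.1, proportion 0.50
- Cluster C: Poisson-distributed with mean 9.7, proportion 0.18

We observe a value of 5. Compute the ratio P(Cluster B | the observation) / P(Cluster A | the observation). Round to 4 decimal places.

Posterior odds = (π_i f_i(x)) / (π_j f_j(x)); the normalising sum cancels.
Evaluate each component's likelihood at the observed value:
  p_A = 0.169711
  p_B = 0.124057
  p_C = 0.0438552
Odds = (0.50/0.32) × (0.124057/0.169711) = 1.5625 × 0.730987 ≈ 1.1422

1.1422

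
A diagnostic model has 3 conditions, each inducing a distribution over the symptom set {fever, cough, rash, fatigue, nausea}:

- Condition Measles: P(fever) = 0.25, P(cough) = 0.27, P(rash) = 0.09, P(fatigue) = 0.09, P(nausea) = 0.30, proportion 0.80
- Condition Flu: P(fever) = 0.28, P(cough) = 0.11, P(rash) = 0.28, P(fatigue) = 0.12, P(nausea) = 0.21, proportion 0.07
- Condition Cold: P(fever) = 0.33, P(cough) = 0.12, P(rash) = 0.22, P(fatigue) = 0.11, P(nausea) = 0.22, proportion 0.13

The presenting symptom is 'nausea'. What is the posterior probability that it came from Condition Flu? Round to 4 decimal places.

P(component k | x) = P(Z=k)·f_k(x) / marginal(x), where marginal(x) = Σ_j P(Z=j)·f_j(x).
Evaluate each component's likelihood at the observed value:
  f_Measles = 0.3
  f_Flu = 0.21
  f_Cold = 0.22
Unnormalised posteriors:
  P(Z=Measles)·f_Measles = 0.80 × 0.3 = 0.24
  P(Z=Flu)·f_Flu = 0.07 × 0.21 = 0.0147
  P(Z=Cold)·f_Cold = 0.13 × 0.22 = 0.0286
Sum: 0.24 + 0.0147 + 0.0286 = 0.2833
Responsibility of Condition Flu: 0.0147 / 0.2833 ≈ 0.0519

0.0519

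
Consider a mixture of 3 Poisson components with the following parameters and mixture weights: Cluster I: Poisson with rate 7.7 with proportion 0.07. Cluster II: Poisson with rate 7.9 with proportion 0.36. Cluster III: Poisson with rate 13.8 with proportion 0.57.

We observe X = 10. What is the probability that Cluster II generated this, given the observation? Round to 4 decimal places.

0.4289

P(component k | x) = π_k·f_k(x) / marginal(x), where marginal(x) = Σ_j π_j·f_j(x).
Evaluate each component's likelihood at the observed value:
  f_I = 0.0914275
  f_II = 0.0967345
  f_III = 0.0701074
Prior × likelihood for each component:
  π_I·f_I = 0.07 × 0.0914275 = 0.00639992
  π_II·f_II = 0.36 × 0.0967345 = 0.0348244
  π_III·f_III = 0.57 × 0.0701074 = 0.0399612
Marginal: 0.00639992 + 0.0348244 + 0.0399612 = 0.0811856
Responsibility of Cluster II: 0.0348244 / 0.0811856 ≈ 0.4289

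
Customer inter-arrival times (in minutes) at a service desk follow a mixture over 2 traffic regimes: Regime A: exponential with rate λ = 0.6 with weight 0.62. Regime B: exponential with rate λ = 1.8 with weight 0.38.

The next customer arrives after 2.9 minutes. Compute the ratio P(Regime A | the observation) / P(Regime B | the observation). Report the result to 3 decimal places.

17.654

Posterior odds = (π_i f_i(x)) / (π_j f_j(x)); the normalising sum cancels.
Component likelihoods at x = 2.9 minutes:
  f_A = 0.105312
  f_B = 0.00973319
Odds = (0.62/0.38) × (0.105312/0.00973319) = 1.63158 × 10.8199 ≈ 17.654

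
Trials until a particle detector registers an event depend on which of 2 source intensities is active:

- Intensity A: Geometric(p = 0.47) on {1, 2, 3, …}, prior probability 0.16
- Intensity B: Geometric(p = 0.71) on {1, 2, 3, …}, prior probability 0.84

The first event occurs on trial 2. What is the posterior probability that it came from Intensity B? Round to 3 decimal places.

0.813

Posterior ∝ prior × likelihood, so P(k | x) ∝ π_k f_k(x); normalise over all components.
Evaluate each component's likelihood at the observed value:
  p_A = 0.47·(1−0.47)^1 = 0.47·0.53 = 0.2491
  p_B = 0.71·(1−0.71)^1 = 0.71·0.29 = 0.2059
Multiply by the mixture weights:
  π_A·p_A = 0.16 × 0.2491 = 0.039856
  π_B·p_B = 0.84 × 0.2059 = 0.172956
Marginal: 0.039856 + 0.172956 = 0.212812
P(Intensity B | the observation) = 0.172956 / 0.212812 ≈ 0.813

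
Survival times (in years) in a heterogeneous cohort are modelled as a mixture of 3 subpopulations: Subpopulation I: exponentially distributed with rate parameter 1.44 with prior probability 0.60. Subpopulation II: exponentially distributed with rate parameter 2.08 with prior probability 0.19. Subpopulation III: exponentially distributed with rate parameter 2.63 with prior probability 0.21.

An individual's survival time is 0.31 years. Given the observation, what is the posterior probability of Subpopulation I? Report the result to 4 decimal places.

0.5503

Apply Bayes' rule: the posterior for each component is proportional to its prior times its likelihood at x.
Component likelihoods at x = 0.31 years:
  f_I = 0.921496
  f_II = 1.09152
  f_III = 1.16379
Prior × likelihood for each component:
  π_I·f_I = 0.60 × 0.921496 = 0.552898
  π_II·f_II = 0.19 × 1.09152 = 0.207388
  π_III·f_III = 0.21 × 1.16379 = 0.244396
Evidence: 0.552898 + 0.207388 + 0.244396 = 1.00468
P(Subpopulation I | 0.31 years) = 0.552898 / 1.00468 ≈ 0.5503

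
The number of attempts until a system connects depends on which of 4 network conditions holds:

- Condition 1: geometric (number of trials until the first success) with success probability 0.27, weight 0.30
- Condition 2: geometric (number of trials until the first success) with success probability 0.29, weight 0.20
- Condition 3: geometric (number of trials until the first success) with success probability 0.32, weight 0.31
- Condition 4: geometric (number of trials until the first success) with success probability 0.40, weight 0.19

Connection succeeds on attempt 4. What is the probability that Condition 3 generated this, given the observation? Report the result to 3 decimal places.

Posterior ∝ prior × likelihood, so P(k | x) ∝ w_k f_k(x); normalise over all components.
Component likelihoods at x = 4:
  L_1 = 0.27·(1−0.27)^3 = 0.27·0.389017 = 0.105035
  L_2 = 0.29·(1−0.29)^3 = 0.29·0.357911 = 0.103794
  L_3 = 0.32·(1−0.32)^3 = 0.32·0.314432 = 0.100618
  L_4 = 0.40·(1−0.40)^3 = 0.40·0.216 = 0.0864
Unnormalised posteriors:
  w_1·L_1 = 0.30 × 0.105035 = 0.0315104
  w_2·L_2 = 0.20 × 0.103794 = 0.0207588
  w_3·L_3 = 0.31 × 0.100618 = 0.0311917
  w_4·L_4 = 0.19 × 0.0864 = 0.016416
Evidence: 0.0315104 + 0.0207588 + 0.0311917 + 0.016416 = 0.0998769
So the posterior for Condition 3 is 0.0311917 / 0.0998769 ≈ 0.312.

0.312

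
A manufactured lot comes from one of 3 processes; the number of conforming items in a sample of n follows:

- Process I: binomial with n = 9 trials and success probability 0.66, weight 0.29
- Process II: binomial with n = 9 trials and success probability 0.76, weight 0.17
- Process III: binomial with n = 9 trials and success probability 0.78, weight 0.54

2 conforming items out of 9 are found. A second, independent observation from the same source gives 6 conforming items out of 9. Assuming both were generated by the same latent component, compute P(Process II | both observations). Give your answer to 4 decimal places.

0.0485

Posterior ∝ prior × likelihood, so P(k | x) ∝ w_k f_k(x); normalise over all components.
Since both observations come from the same component, the likelihood for component k is f_k(x₁)·f_k(x₂).
  f_I = [C(9,2)·0.66^2·0.34^7 = 36·0.4356·0.000525234 = 0.0082365] × [0.272885] = 0.00224762
  f_II = [C(9,2)·0.76^2·0.24^7 = 36·0.5776·4.58647e-05 = 0.000953693] × [0.223766] = 0.000213404
  f_III = [C(9,2)·0.78^2·0.22^7 = 36·0.6084·2.49436e-05 = 0.000546324] × [0.201426] = 0.000110044
Multiply by the mixture weights:
  w_I·f_I = 0.29 × 0.00224762 = 0.000651809
  w_II·f_II = 0.17 × 0.000213404 = 3.62787e-05
  w_III·f_III = 0.54 × 0.000110044 = 5.94236e-05
Evidence: 0.000651809 + 3.62787e-05 + 5.94236e-05 = 0.000747511
So the posterior for Process II is 3.62787e-05 / 0.000747511 ≈ 0.0485.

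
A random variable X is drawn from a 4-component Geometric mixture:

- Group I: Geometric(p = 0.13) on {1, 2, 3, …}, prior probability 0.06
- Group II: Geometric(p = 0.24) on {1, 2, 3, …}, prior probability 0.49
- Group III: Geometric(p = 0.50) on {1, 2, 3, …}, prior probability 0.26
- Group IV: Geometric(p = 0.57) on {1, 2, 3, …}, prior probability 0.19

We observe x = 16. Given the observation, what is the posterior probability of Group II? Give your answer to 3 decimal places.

0.664

Posterior ∝ prior × likelihood, so P(k | x) ∝ P(Z=k) f_k(x); normalise over all components.
Component likelihoods at x = 16:
  f_I = 0.13·(1−0.13)^15 = 0.13·0.123819 = 0.0160965
  f_II = 0.24·(1−0.24)^15 = 0.24·0.0163006 = 0.00391215
  f_III = 0.50·(1−0.50)^15 = 0.50·3.05176e-05 = 1.52588e-05
  f_IV = 0.57·(1−0.57)^15 = 0.57·3.17707e-06 = 1.81093e-06
Weight by the priors:
  P(Z=I)·f_I = 0.06 × 0.0160965 = 0.000965792
  P(Z=II)·f_II = 0.49 × 0.00391215 = 0.00191695
  P(Z=III)·f_III = 0.26 × 1.52588e-05 = 3.96729e-06
  P(Z=IV)·f_IV = 0.19 × 1.81093e-06 = 3.44077e-07
Denominator: 0.000965792 + 0.00191695 + 3.96729e-06 + 3.44077e-07 = 0.00288705
Responsibility of Group II: 0.00191695 / 0.00288705 ≈ 0.664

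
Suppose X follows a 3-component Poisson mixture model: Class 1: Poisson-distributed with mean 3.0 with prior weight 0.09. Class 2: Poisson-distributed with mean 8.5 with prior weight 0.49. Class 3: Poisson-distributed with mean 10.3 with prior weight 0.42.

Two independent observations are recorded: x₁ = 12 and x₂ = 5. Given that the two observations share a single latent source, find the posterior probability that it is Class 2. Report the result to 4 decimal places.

The responsibility of component k is π_k f_k(x) divided by Σ_j π_j f_j(x).
Since both observations come from the same component, the likelihood for component k is f_k(x₁)·f_k(x₂).
  p_1 = [5.52376e-05] × [0.100819] = 5.56899e-06
  p_2 = [0.0604209] × [0.0752333] = 0.00454566
  p_3 = [0.10011] × [0.0324916] = 0.00325273
Prior × likelihood for each component:
  π_1·p_1 = 0.09 × 5.56899e-06 = 5.01209e-07
  π_2·p_2 = 0.49 × 0.00454566 = 0.00222738
  π_3·p_3 = 0.42 × 0.00325273 = 0.00136615
Marginal: 5.01209e-07 + 0.00222738 + 0.00136615 = 0.00359402
So the posterior for Class 2 is 0.00222738 / 0.00359402 ≈ 0.6197.

0.6197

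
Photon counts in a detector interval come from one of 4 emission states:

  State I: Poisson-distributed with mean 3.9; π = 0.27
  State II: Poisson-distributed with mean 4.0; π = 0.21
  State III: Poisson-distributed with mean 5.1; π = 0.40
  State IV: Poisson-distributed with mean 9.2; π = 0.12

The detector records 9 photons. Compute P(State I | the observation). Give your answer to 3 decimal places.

The responsibility of component k is P(Z=k) f_k(x) divided by Σ_j P(Z=j) f_j(x).
Poisson probabilities:
  f_I = e^(−3.9)·3.9^9/9! = 0.0116431
  f_II = e^(−4.0)·4.0^9/9! = 0.0132312
  f_III = e^(−5.1)·5.1^9/9! = 0.0392163
  f_IV = e^(−9.2)·9.2^9/9! = 0.131467
Prior × likelihood for each component:
  P(Z=I)·f_I = 0.27 × 0.0116431 = 0.00314365
  P(Z=II)·f_II = 0.21 × 0.0132312 = 0.00277855
  P(Z=III)·f_III = 0.40 × 0.0392163 = 0.0156865
  P(Z=IV)·f_IV = 0.12 × 0.131467 = 0.0157761
Sum: 0.00314365 + 0.00277855 + 0.0156865 + 0.0157761 = 0.0373848
Responsibility of State I: 0.00314365 / 0.0373848 ≈ 0.084

0.084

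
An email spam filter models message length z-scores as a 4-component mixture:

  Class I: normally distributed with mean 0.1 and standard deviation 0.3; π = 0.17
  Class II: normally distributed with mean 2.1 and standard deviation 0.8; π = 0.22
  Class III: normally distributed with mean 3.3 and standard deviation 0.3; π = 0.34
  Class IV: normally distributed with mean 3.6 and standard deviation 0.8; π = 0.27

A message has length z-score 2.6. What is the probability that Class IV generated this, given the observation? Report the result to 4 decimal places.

0.3394

Apply Bayes' rule: the posterior for each component is proportional to its prior times its likelihood at x.
Component likelihoods at x = 2.6:
  p_I = (1/(0.3·√(2π)))·exp(−(2.6−0.1)²/(2·0.3²)) = 1.329808·exp(-34.72222) = 1.10693e-15
  p_II = (1/(0.8·√(2π)))·exp(−(2.6−2.1)²/(2·0.8²)) = 0.498678·exp(-0.19531) = 0.410201
  p_III = (1/(0.3·√(2π)))·exp(−(2.6−3.3)²/(2·0.3²)) = 1.329808·exp(-2.72222) = 0.0874063
  p_IV = (1/(0.8·√(2π)))·exp(−(2.6−3.6)²/(2·0.8²)) = 0.498678·exp(-0.78125) = 0.228311
Weight by the priors:
  π_I·p_I = 0.17 × 1.10693e-15 = 1.88178e-16
  π_II·p_II = 0.22 × 0.410201 = 0.0902443
  π_III·p_III = 0.34 × 0.0874063 = 0.0297181
  π_IV·p_IV = 0.27 × 0.228311 = 0.0616441
Normaliser: 1.88178e-16 + 0.0902443 + 0.0297181 + 0.0616441 = 0.181606
P(Class IV | the observation) = 0.0616441 / 0.181606 ≈ 0.3394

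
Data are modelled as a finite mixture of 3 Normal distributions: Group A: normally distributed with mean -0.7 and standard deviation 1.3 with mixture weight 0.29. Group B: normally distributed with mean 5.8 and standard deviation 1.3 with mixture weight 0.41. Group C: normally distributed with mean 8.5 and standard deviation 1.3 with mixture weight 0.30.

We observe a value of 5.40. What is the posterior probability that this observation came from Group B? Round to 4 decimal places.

P(component k | x) = P(Z=k)·f_k(x) / marginal(x), where marginal(x) = Σ_j P(Z=j)·f_j(x).
Component likelihoods at x = 5.40:
  p_A = (1/(1.3·√(2π)))·exp(−(5.40−-0.7)²/(2·1.3²)) = 0.306879·exp(-11.00888) = 5.08011e-06
  p_B = (1/(1.3·√(2π)))·exp(−(5.40−5.8)²/(2·1.3²)) = 0.306879·exp(-0.04734) = 0.29269
  p_C = (1/(1.3·√(2π)))·exp(−(5.40−8.5)²/(2·1.3²)) = 0.306879·exp(-2.84320) = 0.0178724
Unnormalised posteriors:
  P(Z=A)·p_A = 0.29 × 5.08011e-06 = 1.47323e-06
  P(Z=B)·p_B = 0.41 × 0.29269 = 0.120003
  P(Z=C)·p_C = 0.30 × 0.0178724 = 0.00536172
Marginal: 1.47323e-06 + 0.120003 + 0.00536172 = 0.125366
Responsibility of Group B: 0.120003 / 0.125366 ≈ 0.9572

0.9572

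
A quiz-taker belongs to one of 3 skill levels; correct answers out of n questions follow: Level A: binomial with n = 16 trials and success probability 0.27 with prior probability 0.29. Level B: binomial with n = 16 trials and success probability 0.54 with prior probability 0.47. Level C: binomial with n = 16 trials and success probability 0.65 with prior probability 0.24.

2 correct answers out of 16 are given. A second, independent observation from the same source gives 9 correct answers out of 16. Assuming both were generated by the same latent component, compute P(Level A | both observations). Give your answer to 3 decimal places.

Posterior ∝ prior × likelihood, so P(k | x) ∝ w_k f_k(x); normalise over all components.
Since both observations come from the same component, the likelihood for component k is f_k(x₁)·f_k(x₂).
  p_A = [C(16,2)·0.27^2·0.73^14 = 120·0.0729·0.0122045 = 0.106765] × [0.0096374] = 0.00102894
  p_B = [C(16,2)·0.54^2·0.46^14 = 120·0.2916·1.89937e-05 = 0.000664628] × [0.194659] = 0.000129376
  p_C = [C(16,2)·0.65^2·0.35^14 = 120·0.4225·4.13955e-07 = 2.09875e-05] × [0.152448] = 3.19951e-06
Prior × likelihood for each component:
  w_A·p_A = 0.29 × 0.00102894 = 0.000298392
  w_B·p_B = 0.47 × 0.000129376 = 6.08066e-05
  w_C·p_C = 0.24 × 3.19951e-06 = 7.67882e-07
Normaliser: 0.000298392 + 6.08066e-05 + 7.67882e-07 = 0.000359966
Responsibility of Level A: 0.000298392 / 0.000359966 ≈ 0.829

0.829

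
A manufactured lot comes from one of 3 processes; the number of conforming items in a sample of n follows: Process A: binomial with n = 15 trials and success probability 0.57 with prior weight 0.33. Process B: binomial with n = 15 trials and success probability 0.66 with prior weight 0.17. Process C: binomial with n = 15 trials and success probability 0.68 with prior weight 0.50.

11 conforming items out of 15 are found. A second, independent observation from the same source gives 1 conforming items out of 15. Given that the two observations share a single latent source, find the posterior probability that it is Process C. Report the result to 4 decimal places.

The responsibility of component k is P(Z=k) f_k(x) divided by Σ_j P(Z=j) f_j(x).
Since both observations come from the same component, the likelihood for component k is f_k(x₁)·f_k(x₂).
  L_A = [0.0963008] × [6.3172e-05] = 6.08351e-06
  L_B = [0.188813] × [2.73112e-06] = 5.1567e-07
  L_C = [0.205746] × [1.2042e-06] = 2.4776e-07
Prior × likelihood for each component:
  P(Z=A)·L_A = 0.33 × 6.08351e-06 = 2.00756e-06
  P(Z=B)·L_B = 0.17 × 5.1567e-07 = 8.76639e-08
  P(Z=C)·L_C = 0.50 × 2.4776e-07 = 1.2388e-07
Normaliser: 2.00756e-06 + 8.76639e-08 + 1.2388e-07 = 2.2191e-06
P(Process C | x₁, x₂) = 1.2388e-07 / 2.2191e-06 ≈ 0.0558

0.0558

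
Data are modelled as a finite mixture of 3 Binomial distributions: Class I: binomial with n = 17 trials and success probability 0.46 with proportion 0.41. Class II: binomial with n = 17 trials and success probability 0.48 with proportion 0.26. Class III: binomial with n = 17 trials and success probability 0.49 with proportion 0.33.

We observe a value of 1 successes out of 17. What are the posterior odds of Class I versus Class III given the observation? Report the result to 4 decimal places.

2.9108

Since P(k|x) ∝ w_k f_k(x), the posterior odds are w_i f_i(x) / (w_j f_j(x)).
Evaluate each component's likelihood at the observed value:
  p_I = C(17,1)·0.46^1·0.54^16 = 17·0.46·5.22757e-05 = 0.000408796
  p_II = C(17,1)·0.48^1·0.52^16 = 17·0.48·2.85794e-05 = 0.000233208
  p_III = C(17,1)·0.49^1·0.51^16 = 17·0.49·2.0947e-05 = 0.000174489
0.000167606 / 5.75813e-05 ≈ 2.9108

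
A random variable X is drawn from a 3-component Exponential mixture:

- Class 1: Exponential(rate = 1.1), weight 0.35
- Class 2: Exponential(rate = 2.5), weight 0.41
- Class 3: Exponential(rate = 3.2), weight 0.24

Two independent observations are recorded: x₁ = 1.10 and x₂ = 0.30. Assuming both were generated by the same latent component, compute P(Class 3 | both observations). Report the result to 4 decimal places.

P(component k | x) = P(Z=k)·f_k(x) / marginal(x), where marginal(x) = Σ_j P(Z=j)·f_j(x).
Since both observations come from the same component, the likelihood for component k is f_k(x₁)·f_k(x₂).
  p_1 = [1.1·e^(−1.1·1.10) = 1.1·e^(−1.2100) = 0.328017] × [0.790816] = 0.259401
  p_2 = [2.5·e^(−2.5·1.10) = 2.5·e^(−2.7500) = 0.15982] × [1.18092] = 0.188734
  p_3 = [3.2·e^(−3.2·1.10) = 3.2·e^(−3.5200) = 0.0947182] × [1.22526] = 0.116054
Prior × likelihood for each component:
  P(Z=1)·p_1 = 0.35 × 0.259401 = 0.0907904
  P(Z=2)·p_2 = 0.41 × 0.188734 = 0.0773808
  P(Z=3)·p_3 = 0.24 × 0.116054 = 0.027853
Marginal: 0.0907904 + 0.0773808 + 0.027853 = 0.196024
So the posterior for Class 3 is 0.027853 / 0.196024 ≈ 0.1421.

0.1421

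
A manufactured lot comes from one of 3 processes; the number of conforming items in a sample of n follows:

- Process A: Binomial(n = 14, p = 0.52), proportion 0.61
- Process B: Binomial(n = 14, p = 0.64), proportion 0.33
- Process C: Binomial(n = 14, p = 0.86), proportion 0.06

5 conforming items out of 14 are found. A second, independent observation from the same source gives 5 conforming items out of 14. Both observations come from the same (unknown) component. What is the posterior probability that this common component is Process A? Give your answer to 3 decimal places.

0.976

By Bayes' theorem, P(k | x) = w_k f_k(x) / Σ_j w_j f_j(x).
Since both observations come from the same component, the likelihood for component k is f_k(x₁)·f_k(x₂).
  f_A = [C(14,5)·0.52^5·0.48^9 = 2002·0.0380204·0.00135261 = 0.102956] × [0.102956] = 0.0106
  f_B = [C(14,5)·0.64^5·0.36^9 = 2002·0.107374·0.00010156 = 0.0218316] × [0.0218316] = 0.000476621
  f_C = [C(14,5)·0.86^5·0.14^9 = 2002·0.470427·2.0661e-08 = 1.94585e-05] × [1.94585e-05] = 3.78632e-10
Unnormalised posteriors:
  w_A·f_A = 0.61 × 0.0106 = 0.00646597
  w_B·f_B = 0.33 × 0.000476621 = 0.000157285
  w_C·f_C = 0.06 × 3.78632e-10 = 2.27179e-11
Sum: 0.00646597 + 0.000157285 + 2.27179e-11 = 0.00662325
So the posterior for Process A is 0.00646597 / 0.00662325 ≈ 0.976.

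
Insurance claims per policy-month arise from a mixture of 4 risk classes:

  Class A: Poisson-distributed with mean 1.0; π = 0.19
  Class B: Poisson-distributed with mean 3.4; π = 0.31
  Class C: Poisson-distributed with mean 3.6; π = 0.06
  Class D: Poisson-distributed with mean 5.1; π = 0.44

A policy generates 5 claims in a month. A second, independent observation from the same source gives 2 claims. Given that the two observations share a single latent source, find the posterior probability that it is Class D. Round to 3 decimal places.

Posterior ∝ prior × likelihood, so P(k | x) ∝ w_k f_k(x); normalise over all components.
Since both observations come from the same component, the likelihood for component k is f_k(x₁)·f_k(x₂).
  p_A = [e^(−1.0)·1.0^5/5! = 0.00306566] × [0.18394] = 0.000563897
  p_B = [e^(−3.4)·3.4^5/5! = 0.126361] × [0.192898] = 0.0243747
  p_C = [e^(−3.6)·3.6^5/5! = 0.13768] × [0.177058] = 0.0243773
  p_D = [e^(−5.1)·5.1^5/5! = 0.175294] × [0.0792882] = 0.0138988
Unnormalised posteriors:
  w_A·p_A = 0.19 × 0.000563897 = 0.00010714
  w_B·p_B = 0.31 × 0.0243747 = 0.00755615
  w_C·p_C = 0.06 × 0.0243773 = 0.00146264
  w_D·p_D = 0.44 × 0.0138988 = 0.00611546
Normaliser: 0.00010714 + 0.00755615 + 0.00146264 + 0.00611546 = 0.0152414
P(Class D | data) ≈ 0.401

0.401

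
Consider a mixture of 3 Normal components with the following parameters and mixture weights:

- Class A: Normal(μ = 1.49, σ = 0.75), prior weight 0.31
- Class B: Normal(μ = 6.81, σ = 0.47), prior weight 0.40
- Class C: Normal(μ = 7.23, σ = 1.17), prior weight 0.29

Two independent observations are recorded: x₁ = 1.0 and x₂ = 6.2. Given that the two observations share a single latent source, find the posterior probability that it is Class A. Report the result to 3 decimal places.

0.012

The responsibility of component k is P(Z=k) f_k(x) divided by Σ_j P(Z=j) f_j(x).
Since both observations come from the same component, the likelihood for component k is f_k(x₁)·f_k(x₂).
  p_A = [(1/(0.75·√(2π)))·exp(−(1.0−1.49)²/(2·0.75²)) = 0.531923·exp(-0.21342) = 0.429695] × [1.45181e-09] = 6.23835e-10
  p_B = [(1/(0.47·√(2π)))·exp(−(1.0−6.81)²/(2·0.47²)) = 0.848813·exp(-76.40584) = 5.57414e-34] × [0.365623] = 2.03803e-34
  p_C = [(1/(1.17·√(2π)))·exp(−(1.0−7.23)²/(2·1.17²)) = 0.340976·exp(-14.17667) = 2.37614e-07] × [0.231438] = 5.4993e-08
Prior × likelihood for each component:
  P(Z=A)·p_A = 0.31 × 6.23835e-10 = 1.93389e-10
  P(Z=B)·p_B = 0.40 × 2.03803e-34 = 8.15213e-35
  P(Z=C)·p_C = 0.29 × 5.4993e-08 = 1.5948e-08
Denominator: 1.93389e-10 + 8.15213e-35 + 1.5948e-08 = 1.61414e-08
So the posterior for Class A is 1.93389e-10 / 1.61414e-08 ≈ 0.012.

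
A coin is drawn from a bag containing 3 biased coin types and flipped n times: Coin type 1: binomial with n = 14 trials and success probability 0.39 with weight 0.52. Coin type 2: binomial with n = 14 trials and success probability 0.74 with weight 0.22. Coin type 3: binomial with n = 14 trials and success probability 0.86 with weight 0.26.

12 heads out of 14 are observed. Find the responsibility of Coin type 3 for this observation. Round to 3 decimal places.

Posterior ∝ prior × likelihood, so P(k | x) ∝ P(Z=k) f_k(x); normalise over all components.
Evaluate each component's likelihood at the observed value:
  L_1 = C(14,12)·0.39^12·0.61^2 = 91·1.23816e-05·0.3721 = 0.000419253
  L_2 = C(14,12)·0.74^12·0.26^2 = 91·0.0269638·0.0676 = 0.16587
  L_3 = C(14,12)·0.86^12·0.14^2 = 91·0.163675·0.0196 = 0.29193
Multiply by the mixture weights:
  P(Z=1)·L_1 = 0.52 × 0.000419253 = 0.000218012
  P(Z=2)·L_2 = 0.22 × 0.16587 = 0.0364915
  P(Z=3)·L_3 = 0.26 × 0.29193 = 0.0759018
Normaliser: 0.000218012 + 0.0364915 + 0.0759018 = 0.112611
P(Coin type 3 | x) ≈ 0.674

0.674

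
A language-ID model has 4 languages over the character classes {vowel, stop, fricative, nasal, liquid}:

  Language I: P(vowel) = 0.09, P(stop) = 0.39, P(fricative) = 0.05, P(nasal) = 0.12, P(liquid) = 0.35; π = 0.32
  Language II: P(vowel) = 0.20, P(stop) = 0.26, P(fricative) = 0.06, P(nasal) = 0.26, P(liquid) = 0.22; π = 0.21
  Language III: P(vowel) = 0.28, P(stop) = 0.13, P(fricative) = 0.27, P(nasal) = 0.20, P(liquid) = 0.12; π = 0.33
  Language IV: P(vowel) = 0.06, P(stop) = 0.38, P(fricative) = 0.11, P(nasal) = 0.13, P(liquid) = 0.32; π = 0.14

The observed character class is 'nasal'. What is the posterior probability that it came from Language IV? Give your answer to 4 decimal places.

By Bayes' theorem, P(k | x) = π_k f_k(x) / Σ_j π_j f_j(x).
Categorical probabilities:
  f_I = P(nasal | comp) = 0.12
  f_II = P(nasal | comp) = 0.26
  f_III = P(nasal | comp) = 0.20
  f_IV = P(nasal | comp) = 0.13
Weight by the priors:
  π_I·f_I = 0.32 × 0.12 = 0.0384
  π_II·f_II = 0.21 × 0.26 = 0.0546
  π_III·f_III = 0.33 × 0.2 = 0.066
  π_IV·f_IV = 0.14 × 0.13 = 0.0182
Normaliser: 0.0384 + 0.0546 + 0.066 + 0.0182 = 0.1772
Responsibility of Language IV: 0.0182 / 0.1772 ≈ 0.1027

0.1027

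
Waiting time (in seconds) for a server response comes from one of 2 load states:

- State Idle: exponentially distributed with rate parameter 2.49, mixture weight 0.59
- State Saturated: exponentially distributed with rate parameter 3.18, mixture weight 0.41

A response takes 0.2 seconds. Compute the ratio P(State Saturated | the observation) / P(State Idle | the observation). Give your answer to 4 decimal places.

0.7731

Since P(k|x) ∝ π_k f_k(x), the posterior odds are π_i f_i(x) / (π_j f_j(x)).
Evaluate each component's likelihood at the observed value:
  f_Idle = 2.49·e^(−2.49·0.2) = 2.49·e^(−0.4980) = 1.51328
  f_Saturated = 3.18·e^(−3.18·0.2) = 3.18·e^(−0.6360) = 1.68351
0.690239 / 0.892838 ≈ 0.7731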